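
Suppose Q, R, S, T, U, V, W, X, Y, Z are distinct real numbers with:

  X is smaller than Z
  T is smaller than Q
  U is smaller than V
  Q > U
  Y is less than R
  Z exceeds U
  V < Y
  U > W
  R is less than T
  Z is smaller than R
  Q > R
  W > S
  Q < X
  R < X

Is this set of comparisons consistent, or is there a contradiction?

inconsistent

We have Z < R stated directly, yet also R < T < Q < X < Z by chaining the others — so R < Z. Contradiction.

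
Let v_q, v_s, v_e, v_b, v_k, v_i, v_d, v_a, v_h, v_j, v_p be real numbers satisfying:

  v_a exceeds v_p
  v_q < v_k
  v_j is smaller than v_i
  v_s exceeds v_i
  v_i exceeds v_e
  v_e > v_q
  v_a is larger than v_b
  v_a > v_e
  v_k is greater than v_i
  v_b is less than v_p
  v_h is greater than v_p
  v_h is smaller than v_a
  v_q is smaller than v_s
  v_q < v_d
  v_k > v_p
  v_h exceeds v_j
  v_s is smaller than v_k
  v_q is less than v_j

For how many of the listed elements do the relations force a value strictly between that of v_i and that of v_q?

The relations place v_q below v_i. An element lies strictly between them when it is forced above v_q and also forced below v_i.
Above v_q: {v_e, v_j, v_h, v_a, v_d, v_s, v_k}. Below v_i: {v_e, v_j}.
Intersection: {v_e, v_j} — 2.

2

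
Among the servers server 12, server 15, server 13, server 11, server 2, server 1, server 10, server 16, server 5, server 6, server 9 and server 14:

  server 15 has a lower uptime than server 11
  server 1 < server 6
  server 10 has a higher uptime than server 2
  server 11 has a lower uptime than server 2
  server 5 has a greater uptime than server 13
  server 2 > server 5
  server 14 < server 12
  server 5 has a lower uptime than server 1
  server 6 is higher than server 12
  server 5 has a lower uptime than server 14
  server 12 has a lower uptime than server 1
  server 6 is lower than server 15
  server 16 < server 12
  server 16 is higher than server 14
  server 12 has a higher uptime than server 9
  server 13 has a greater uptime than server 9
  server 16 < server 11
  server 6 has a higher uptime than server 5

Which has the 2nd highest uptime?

server 2

Chaining the given pairs: server 9 < server 13 < server 5 < server 14 < server 16 < server 12 < server 1 < server 6 < server 15 < server 11 < server 2 < server 10.
Counting 2 from the largest end gives server 2.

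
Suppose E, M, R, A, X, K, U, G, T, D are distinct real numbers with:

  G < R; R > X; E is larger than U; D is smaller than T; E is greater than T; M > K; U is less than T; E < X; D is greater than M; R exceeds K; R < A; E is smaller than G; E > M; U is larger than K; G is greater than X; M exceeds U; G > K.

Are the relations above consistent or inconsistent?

consistent

The single ordering K < U < M < D < T < E < X < G < R < A satisfies every listed relation, so no contradiction arises.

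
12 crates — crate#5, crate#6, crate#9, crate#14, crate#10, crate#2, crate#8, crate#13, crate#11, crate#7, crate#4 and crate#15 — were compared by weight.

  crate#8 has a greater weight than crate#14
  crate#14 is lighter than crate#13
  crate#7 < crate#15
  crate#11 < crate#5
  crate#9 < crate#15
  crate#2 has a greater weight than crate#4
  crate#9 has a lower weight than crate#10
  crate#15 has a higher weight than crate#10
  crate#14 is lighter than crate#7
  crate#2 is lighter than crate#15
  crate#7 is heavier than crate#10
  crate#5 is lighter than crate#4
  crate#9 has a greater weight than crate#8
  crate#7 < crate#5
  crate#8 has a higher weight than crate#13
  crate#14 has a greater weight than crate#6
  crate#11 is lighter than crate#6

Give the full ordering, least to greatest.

crate#11 < crate#6 < crate#14 < crate#13 < crate#8 < crate#9 < crate#10 < crate#7 < crate#5 < crate#4 < crate#2 < crate#15

Each adjacent pair is fixed by a given relation: crate#11 < crate#6; crate#6 < crate#14; crate#14 < crate#13; crate#13 < crate#8; crate#8 < crate#9; crate#9 < crate#10; crate#10 < crate#7; crate#7 < crate#5; crate#5 < crate#4; crate#4 < crate#2; crate#2 < crate#15. Chaining them end to end gives the full order.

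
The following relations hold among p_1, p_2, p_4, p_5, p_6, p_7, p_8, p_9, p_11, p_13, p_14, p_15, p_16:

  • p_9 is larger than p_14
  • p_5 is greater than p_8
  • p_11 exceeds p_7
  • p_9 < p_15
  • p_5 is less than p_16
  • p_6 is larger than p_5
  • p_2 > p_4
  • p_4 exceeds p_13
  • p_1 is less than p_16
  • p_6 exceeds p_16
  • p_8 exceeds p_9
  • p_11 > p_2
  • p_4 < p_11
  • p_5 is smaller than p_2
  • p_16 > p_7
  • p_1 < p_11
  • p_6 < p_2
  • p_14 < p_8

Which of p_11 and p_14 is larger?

p_14 < p_9 and p_9 < p_8 give p_14 < p_8.
With p_8 < p_5: p_14 < p_9 < p_8 < p_5.
Then p_5 < p_16 extends the chain to p_16.
Then p_16 < p_6 extends the chain to p_6.
With p_6 < p_2: p_14 < p_9 < p_8 < p_5 < p_16 < p_6 < p_2.
Then p_2 < p_11 extends the chain to p_11.
So p_14 < p_11; p_11 is the larger of the two.

p_11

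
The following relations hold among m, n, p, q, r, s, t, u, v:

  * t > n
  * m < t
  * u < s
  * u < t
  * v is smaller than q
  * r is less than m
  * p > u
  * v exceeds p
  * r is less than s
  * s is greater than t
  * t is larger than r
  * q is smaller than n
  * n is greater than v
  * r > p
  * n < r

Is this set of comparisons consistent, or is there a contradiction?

The single ordering u < p < v < q < n < r < m < t < s satisfies every listed relation, so no contradiction arises.

consistent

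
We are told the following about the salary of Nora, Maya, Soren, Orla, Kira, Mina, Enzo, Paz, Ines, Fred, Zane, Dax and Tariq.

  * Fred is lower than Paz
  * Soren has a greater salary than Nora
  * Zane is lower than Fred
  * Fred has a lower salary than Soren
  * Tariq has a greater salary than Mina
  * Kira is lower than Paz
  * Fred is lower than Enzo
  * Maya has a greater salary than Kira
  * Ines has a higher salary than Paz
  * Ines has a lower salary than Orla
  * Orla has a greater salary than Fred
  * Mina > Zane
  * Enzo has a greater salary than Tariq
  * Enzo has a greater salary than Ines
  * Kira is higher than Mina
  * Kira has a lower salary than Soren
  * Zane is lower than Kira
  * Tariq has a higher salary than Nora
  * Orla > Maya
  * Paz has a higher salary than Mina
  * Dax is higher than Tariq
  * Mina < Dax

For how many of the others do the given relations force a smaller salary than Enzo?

Directly below Enzo: Fred, Ines, Tariq.
One step further: Zane, Mina, Nora, Paz (7 so far).
One step further: Kira (8 so far).
No other element is forced below Enzo by the given relations, so the count is 8.

8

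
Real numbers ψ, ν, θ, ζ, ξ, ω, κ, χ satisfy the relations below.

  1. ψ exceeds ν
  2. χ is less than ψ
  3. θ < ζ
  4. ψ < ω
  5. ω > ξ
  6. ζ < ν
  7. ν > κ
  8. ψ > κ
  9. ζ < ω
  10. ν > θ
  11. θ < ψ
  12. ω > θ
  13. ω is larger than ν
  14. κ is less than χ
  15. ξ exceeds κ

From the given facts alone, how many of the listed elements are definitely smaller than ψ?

5

From ψ the given relations immediately reach θ, κ, χ, ν.
From those, ζ — 5 in total.
No other element is forced below ψ by the given relations, so the count is 5.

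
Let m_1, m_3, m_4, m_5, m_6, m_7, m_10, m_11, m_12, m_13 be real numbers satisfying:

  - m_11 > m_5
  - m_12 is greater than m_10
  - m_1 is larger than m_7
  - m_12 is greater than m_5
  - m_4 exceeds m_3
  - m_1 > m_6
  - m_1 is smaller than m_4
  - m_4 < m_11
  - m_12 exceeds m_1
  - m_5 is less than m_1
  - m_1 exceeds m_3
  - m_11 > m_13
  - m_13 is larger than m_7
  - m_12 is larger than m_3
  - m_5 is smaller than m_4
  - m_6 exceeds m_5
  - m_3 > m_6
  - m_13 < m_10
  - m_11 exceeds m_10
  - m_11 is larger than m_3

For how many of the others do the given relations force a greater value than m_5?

6

Directly above m_5: m_6, m_1, m_4, m_11, m_12.
One step further: m_3 (6 so far).
No other element is forced above m_5 by the given relations, so the count is 6.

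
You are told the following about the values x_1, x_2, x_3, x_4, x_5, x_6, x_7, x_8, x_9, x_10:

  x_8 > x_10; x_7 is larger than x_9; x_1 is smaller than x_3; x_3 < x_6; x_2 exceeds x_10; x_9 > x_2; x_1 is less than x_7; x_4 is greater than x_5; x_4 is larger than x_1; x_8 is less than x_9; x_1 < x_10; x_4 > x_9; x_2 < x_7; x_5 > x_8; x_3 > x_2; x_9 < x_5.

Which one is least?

Chaining upward from x_1: directly above it, x_10, x_3, x_7, x_4; then x_2, x_8, x_6; then x_9, x_5.
That covers every other element, and nothing is given below x_1, so x_1 is the least.

x_1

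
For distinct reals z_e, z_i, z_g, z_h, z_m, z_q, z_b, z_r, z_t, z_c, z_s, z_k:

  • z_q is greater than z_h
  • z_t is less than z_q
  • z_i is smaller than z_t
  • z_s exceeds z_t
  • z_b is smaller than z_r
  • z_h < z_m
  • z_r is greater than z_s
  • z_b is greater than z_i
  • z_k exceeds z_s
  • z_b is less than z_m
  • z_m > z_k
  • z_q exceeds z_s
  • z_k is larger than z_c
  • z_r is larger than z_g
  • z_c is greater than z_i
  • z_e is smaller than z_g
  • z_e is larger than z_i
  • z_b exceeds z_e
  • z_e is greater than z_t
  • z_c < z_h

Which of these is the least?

Chaining upward from z_i: directly above it, z_t, z_c, z_e, z_b; then z_s, z_h, z_k, z_m, z_g, z_r, z_q.
That covers every other element, and nothing is given below z_i, so z_i is the least.

z_i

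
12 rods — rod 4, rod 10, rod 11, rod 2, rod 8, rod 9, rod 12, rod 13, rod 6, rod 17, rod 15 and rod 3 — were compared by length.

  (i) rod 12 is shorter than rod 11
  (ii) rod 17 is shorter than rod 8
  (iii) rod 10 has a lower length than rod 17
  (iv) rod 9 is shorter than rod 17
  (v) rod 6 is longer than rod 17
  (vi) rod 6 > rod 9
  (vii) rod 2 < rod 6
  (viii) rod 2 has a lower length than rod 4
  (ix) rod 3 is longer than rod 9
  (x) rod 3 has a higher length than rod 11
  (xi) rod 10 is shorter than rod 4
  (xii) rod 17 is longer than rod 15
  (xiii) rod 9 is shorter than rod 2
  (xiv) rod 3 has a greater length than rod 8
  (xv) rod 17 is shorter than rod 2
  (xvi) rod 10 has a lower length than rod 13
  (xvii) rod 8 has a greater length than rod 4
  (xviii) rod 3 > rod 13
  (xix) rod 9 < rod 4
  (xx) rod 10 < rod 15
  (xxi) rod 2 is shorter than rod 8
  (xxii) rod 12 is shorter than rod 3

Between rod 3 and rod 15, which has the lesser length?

rod 15

rod 15 < rod 17 and rod 17 < rod 2 give rod 15 < rod 2.
Then rod 2 < rod 4 extends the chain to rod 4.
With rod 4 < rod 8: rod 15 < rod 17 < rod 2 < rod 4 < rod 8.
With rod 8 < rod 3: rod 15 < rod 17 < rod 2 < rod 4 < rod 8 < rod 3.
So rod 15 < rod 3; rod 15 is the shorter of the two.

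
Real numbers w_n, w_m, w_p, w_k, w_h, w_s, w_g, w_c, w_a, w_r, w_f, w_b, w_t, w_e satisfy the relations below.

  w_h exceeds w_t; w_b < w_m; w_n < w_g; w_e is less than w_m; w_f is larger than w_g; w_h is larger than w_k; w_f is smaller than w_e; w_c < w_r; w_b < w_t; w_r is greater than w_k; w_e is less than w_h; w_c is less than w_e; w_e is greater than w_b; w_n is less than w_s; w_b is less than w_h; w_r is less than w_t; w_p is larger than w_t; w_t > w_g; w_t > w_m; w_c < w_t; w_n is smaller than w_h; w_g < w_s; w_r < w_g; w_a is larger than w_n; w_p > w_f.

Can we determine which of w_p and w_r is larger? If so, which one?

w_r < w_g and w_g < w_f give w_r < w_f.
Then w_f < w_e extends the chain to w_e.
With w_e < w_m: w_r < w_g < w_f < w_e < w_m.
Then w_m < w_t extends the chain to w_t.
With w_t < w_p: w_r < w_g < w_f < w_e < w_m < w_t < w_p.
So w_p is larger.

w_p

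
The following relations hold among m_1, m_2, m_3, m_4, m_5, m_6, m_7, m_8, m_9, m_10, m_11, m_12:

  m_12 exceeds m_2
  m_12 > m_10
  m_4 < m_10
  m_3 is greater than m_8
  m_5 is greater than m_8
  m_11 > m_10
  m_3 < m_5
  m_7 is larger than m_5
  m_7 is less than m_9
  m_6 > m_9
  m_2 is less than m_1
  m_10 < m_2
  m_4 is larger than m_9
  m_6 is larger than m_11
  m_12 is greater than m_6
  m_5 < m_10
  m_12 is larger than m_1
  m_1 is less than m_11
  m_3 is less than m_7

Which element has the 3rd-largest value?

The consecutive relations fix a unique order: m_8 < m_3 < m_5 < m_7 < m_9 < m_4 < m_10 < m_2 < m_1 < m_11 < m_6 < m_12.
The 3rd largest is m_11.

m_11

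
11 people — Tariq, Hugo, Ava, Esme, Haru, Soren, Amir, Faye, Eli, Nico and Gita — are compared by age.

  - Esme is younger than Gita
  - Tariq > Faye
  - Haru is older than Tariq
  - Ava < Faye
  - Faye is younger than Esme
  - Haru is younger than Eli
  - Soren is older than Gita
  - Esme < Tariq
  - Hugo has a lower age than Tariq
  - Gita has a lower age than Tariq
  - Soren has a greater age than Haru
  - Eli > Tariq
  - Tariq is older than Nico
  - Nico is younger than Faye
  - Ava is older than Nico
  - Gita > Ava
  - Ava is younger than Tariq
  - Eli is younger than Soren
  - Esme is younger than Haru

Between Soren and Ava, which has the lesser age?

Ava

The relevant relations are Ava < Faye; Faye < Esme; Esme < Gita; Gita < Tariq; Tariq < Haru; Haru < Eli; Eli < Soren.
Together: Ava < Faye < Esme < Gita < Tariq < Haru < Eli < Soren.
So Ava < Soren; Ava is the younger of the two.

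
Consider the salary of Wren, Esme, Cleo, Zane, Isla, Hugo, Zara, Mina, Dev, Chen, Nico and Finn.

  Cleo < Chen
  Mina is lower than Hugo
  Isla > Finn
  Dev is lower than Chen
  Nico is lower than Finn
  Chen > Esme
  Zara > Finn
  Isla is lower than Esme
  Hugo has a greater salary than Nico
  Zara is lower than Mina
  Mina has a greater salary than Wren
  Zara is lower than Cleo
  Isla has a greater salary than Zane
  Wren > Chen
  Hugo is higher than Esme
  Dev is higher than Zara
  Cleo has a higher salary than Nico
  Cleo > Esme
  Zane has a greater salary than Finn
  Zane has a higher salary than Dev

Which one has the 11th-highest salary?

Chaining the given pairs: Nico < Finn < Zara < Dev < Zane < Isla < Esme < Cleo < Chen < Wren < Mina < Hugo.
The 11th largest is Finn.

Finn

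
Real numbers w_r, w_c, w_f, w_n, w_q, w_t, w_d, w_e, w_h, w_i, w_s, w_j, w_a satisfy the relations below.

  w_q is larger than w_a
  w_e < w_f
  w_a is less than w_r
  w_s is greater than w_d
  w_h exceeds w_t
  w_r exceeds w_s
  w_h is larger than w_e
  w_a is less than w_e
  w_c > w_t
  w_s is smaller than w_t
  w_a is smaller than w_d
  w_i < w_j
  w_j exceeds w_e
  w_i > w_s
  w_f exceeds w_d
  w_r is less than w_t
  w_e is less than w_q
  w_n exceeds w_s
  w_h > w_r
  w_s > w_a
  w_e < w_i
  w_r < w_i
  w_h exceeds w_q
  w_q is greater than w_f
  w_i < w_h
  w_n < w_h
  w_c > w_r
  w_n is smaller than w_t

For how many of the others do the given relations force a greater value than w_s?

7

Directly above w_s: w_r, w_i, w_n, w_t.
One step further: w_j, w_h, w_c (7 so far).
No other element is forced above w_s by the given relations, so the count is 7.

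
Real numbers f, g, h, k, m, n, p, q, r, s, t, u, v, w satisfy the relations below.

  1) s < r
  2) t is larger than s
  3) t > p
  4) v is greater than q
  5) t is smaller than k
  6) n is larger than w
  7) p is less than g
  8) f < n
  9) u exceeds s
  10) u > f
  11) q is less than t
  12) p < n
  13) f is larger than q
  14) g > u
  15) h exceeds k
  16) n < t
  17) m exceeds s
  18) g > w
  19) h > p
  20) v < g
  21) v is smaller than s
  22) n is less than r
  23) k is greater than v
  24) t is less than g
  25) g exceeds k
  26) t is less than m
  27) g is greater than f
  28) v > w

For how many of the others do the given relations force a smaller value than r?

From r the given relations immediately reach n, s.
From those, w, f, p, v — 6 in total.
From those, q — 7 in total.
Nothing else is reachable below r; 7 in all.

7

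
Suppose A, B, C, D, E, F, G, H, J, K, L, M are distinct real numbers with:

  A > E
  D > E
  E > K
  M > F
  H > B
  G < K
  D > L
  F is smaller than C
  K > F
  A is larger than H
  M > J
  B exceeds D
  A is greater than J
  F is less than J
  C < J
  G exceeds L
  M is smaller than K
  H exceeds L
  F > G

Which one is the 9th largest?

Piecing the relations together gives one ordering: L < G < F < C < J < M < K < E < D < B < H < A.
The 9th largest is C.

C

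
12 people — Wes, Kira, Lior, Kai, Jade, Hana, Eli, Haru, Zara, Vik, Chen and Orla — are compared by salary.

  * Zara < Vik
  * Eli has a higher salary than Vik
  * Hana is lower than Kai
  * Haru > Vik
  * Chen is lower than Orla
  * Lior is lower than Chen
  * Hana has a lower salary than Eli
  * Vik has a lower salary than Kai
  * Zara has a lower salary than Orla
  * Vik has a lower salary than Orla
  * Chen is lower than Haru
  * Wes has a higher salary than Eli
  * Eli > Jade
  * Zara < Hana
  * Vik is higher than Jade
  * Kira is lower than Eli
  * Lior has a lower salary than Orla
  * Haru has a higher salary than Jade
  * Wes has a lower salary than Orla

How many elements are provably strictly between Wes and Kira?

Chaining upward from Kira reaches: Eli, Orla.
Chaining downward from Wes reaches: Jade, Zara, Vik, Hana, Eli.
Strictly between Kira and Wes are those in both lists: Eli — 1 element.

1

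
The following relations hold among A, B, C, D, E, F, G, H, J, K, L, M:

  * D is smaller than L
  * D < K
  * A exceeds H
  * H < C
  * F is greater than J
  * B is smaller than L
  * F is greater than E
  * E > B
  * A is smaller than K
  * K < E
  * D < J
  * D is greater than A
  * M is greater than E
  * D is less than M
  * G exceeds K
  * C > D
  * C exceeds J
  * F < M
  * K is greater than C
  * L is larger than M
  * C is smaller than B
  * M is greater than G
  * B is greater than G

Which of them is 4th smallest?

J

Chaining the given pairs: H < A < D < J < C < K < G < B < E < F < M < L.
Counting 4 from the smallest end gives J.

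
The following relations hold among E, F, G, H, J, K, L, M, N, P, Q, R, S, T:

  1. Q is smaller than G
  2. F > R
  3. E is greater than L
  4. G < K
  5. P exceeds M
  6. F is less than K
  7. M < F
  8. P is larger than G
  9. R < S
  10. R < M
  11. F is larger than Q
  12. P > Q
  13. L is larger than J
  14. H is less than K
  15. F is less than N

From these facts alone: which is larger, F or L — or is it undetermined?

Following every chain through F: above F we get N, K; below F we get R, M, Q.
L is not reached, and no chain runs the other way from L to F.
So the given relations leave the order of F and L undetermined.

undetermined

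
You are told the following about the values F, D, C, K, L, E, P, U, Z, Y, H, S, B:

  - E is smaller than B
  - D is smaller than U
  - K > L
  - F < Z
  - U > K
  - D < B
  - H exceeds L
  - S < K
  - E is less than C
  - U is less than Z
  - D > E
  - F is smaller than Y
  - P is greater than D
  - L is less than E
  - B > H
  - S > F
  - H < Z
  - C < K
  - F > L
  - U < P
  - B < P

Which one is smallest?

L

F is not least since L < F; E is not least since L < E; S is not least since F < S; C is not least since E < C; H is not least since L < H; K is not least since C < K; D is not least since E < D; U is not least since K < U; Z is not least since U < Z; B is not least since H < B; Y is not least since F < Y; P is not least since U < P.
Only L has nothing below it, so L is the smallest.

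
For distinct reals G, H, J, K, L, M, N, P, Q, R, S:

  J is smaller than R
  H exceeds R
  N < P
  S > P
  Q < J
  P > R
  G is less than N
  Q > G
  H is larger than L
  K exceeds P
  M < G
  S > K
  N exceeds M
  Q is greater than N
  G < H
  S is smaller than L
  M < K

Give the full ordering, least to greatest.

Nothing is placed below M, so it is least; from there M < G; G < N; N < Q; Q < J; J < R; R < P; P < K; K < S; S < L; L < H, each given directly.

M < G < N < Q < J < R < P < K < S < L < H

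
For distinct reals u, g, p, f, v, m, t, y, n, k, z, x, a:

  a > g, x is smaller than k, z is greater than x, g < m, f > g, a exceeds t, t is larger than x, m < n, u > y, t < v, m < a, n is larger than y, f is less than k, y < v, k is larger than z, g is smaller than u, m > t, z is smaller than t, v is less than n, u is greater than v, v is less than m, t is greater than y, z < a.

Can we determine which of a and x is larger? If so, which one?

a

Chaining the given relations: x < z < t < v < m < a.
So a is larger.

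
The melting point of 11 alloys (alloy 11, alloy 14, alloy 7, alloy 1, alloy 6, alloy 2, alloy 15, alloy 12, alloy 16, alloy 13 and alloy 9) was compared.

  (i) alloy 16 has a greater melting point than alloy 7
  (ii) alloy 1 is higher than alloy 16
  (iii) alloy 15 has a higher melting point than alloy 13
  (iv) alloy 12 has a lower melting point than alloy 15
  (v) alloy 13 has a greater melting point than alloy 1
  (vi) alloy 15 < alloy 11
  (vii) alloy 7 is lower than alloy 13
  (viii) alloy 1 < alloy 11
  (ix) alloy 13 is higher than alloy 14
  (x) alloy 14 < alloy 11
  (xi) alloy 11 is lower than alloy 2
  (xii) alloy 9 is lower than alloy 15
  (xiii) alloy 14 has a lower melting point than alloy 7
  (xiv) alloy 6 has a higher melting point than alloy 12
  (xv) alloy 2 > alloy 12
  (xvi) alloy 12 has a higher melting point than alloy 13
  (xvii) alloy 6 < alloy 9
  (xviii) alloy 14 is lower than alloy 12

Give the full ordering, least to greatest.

Each adjacent pair is fixed by a given relation: alloy 14 < alloy 7; alloy 7 < alloy 16; alloy 16 < alloy 1; alloy 1 < alloy 13; alloy 13 < alloy 12; alloy 12 < alloy 6; alloy 6 < alloy 9; alloy 9 < alloy 15; alloy 15 < alloy 11; alloy 11 < alloy 2. Chaining them end to end gives the full order.

alloy 14 < alloy 7 < alloy 16 < alloy 1 < alloy 13 < alloy 12 < alloy 6 < alloy 9 < alloy 15 < alloy 11 < alloy 2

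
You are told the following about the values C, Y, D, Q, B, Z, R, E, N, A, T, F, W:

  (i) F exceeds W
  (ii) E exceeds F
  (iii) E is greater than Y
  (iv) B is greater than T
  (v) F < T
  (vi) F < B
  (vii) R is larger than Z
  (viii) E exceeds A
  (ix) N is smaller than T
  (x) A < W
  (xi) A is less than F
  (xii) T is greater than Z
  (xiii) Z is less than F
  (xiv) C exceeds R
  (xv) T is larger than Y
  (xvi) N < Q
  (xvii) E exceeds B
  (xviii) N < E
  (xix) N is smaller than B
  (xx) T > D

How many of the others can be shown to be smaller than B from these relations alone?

8

The elements the relations force below B are N, Z, A, W, Y, F, D, T — no chain reaches any other.
That is 8.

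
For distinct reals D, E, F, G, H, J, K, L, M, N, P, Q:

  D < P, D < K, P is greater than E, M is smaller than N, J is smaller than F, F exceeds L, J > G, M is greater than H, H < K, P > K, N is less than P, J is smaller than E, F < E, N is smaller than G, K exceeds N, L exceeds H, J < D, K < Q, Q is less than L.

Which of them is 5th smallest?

Chaining the given pairs: H < M < N < G < J < D < K < Q < L < F < E < P.
Counting 5 from the smallest end gives J.

J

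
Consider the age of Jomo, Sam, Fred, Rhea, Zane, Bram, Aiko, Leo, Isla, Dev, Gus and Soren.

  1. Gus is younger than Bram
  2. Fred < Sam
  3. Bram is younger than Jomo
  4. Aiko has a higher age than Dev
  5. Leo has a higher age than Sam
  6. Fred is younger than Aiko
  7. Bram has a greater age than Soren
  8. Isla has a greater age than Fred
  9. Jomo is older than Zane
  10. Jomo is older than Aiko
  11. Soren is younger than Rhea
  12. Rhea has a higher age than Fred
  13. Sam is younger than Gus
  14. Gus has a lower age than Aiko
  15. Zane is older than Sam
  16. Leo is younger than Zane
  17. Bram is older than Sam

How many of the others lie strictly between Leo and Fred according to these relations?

Chaining upward from Fred reaches: Rhea, Isla, Sam, Gus, Bram, Zane, Aiko, Jomo.
Chaining downward from Leo reaches: Sam.
Strictly between Fred and Leo are those in both lists: Sam — 1 element.

1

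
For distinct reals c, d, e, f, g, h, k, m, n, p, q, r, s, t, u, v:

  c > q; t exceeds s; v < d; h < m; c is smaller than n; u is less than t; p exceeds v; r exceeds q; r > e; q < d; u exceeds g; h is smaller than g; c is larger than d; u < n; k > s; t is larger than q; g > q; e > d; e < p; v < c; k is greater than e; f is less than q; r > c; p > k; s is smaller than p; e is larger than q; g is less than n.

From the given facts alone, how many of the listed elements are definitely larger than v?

Directly above v: d, c, p.
One step further: e, n, r (6 so far).
One step further: k (7 so far).
No other element is forced above v by the given relations, so the count is 7.

7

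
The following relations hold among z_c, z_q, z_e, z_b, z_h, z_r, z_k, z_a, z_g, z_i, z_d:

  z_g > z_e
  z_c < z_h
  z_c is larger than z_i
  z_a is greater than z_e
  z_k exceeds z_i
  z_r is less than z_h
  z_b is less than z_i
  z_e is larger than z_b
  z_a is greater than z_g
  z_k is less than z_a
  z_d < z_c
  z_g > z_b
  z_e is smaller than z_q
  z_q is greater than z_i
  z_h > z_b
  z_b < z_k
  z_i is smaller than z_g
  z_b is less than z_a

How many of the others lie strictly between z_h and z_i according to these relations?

Chaining upward from z_i reaches: z_c, z_g, z_k, z_q, z_a.
Chaining downward from z_h reaches: z_b, z_d, z_c, z_r.
Strictly between z_i and z_h are those in both lists: z_c — 1 element.

1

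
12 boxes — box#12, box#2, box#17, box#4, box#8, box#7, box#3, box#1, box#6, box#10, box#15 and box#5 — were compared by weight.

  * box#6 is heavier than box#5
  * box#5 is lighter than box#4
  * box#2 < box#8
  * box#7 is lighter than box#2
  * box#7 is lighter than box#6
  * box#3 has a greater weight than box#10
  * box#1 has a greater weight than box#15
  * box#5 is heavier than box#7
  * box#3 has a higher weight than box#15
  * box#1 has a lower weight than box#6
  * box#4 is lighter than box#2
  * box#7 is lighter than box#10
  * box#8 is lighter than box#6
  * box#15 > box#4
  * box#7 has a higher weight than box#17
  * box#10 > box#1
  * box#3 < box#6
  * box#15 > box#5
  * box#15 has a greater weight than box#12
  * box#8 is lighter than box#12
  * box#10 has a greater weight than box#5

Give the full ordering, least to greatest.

Nothing is placed below box#17, so it is least; from there box#17 < box#7; box#7 < box#5; box#5 < box#4; box#4 < box#2; box#2 < box#8; box#8 < box#12; box#12 < box#15; box#15 < box#1; box#1 < box#10; box#10 < box#3; box#3 < box#6, each given directly.

box#17 < box#7 < box#5 < box#4 < box#2 < box#8 < box#12 < box#15 < box#1 < box#10 < box#3 < box#6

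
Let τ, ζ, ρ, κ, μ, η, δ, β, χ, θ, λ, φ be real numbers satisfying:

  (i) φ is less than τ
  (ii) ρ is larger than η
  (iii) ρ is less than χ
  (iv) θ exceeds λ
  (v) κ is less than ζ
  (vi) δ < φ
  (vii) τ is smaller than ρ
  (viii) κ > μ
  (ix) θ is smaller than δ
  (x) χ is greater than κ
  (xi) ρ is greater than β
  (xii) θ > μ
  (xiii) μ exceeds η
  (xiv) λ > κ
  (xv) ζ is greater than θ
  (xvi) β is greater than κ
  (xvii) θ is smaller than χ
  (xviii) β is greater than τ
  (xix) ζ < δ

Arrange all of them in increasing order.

Nothing is placed below η, so it is least; from there η < μ; μ < κ; κ < λ; λ < θ; θ < ζ; ζ < δ; δ < φ; φ < τ; τ < β; β < ρ; ρ < χ, each given directly.

η < μ < κ < λ < θ < ζ < δ < φ < τ < β < ρ < χ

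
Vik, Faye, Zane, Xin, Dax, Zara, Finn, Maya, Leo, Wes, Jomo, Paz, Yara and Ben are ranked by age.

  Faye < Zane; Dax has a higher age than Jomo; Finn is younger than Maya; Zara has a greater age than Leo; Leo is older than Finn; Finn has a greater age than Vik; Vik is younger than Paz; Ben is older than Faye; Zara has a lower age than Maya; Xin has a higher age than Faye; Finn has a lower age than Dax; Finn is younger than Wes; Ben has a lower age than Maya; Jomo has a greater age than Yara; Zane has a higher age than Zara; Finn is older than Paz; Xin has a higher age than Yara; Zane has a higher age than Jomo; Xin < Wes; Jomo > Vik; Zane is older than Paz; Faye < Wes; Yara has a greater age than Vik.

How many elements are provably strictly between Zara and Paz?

Chaining upward from Paz reaches: Finn, Leo, Dax, Zane, Wes, Maya.
Chaining downward from Zara reaches: Vik, Finn, Leo.
Strictly between Paz and Zara are those in both lists: Finn, Leo — 2 elements.

2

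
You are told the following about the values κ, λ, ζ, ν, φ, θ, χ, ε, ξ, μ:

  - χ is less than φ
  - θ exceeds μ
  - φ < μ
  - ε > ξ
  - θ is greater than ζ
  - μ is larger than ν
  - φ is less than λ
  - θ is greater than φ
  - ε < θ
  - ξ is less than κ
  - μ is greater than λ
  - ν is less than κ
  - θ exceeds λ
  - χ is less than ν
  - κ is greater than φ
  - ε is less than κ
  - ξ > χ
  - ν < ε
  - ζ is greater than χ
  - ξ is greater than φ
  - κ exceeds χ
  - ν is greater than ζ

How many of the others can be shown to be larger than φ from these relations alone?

6

The elements the relations force above φ are λ, ξ, μ, ε, θ, κ — no chain reaches any other.
That is 6.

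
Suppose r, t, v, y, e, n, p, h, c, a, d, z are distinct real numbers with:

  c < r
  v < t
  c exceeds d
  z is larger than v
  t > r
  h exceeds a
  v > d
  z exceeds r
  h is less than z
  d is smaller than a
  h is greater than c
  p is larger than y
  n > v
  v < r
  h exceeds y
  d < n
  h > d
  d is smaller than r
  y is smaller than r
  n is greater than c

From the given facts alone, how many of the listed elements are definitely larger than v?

The elements the relations force above v are n, r, t, z — no chain reaches any other.
That is 4.

4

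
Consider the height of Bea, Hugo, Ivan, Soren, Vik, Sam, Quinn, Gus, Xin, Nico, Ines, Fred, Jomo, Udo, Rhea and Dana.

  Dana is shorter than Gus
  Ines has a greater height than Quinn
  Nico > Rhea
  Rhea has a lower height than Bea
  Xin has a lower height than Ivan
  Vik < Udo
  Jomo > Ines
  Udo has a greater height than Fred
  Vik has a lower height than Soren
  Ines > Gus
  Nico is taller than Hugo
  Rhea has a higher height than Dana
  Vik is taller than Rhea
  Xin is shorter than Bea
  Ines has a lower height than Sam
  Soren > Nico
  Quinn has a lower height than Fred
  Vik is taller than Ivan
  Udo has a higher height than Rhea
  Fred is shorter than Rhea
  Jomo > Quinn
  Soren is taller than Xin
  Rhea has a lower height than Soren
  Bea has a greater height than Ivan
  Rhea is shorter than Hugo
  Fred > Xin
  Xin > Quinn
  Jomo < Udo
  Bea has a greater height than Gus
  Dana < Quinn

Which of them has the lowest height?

Chaining upward from Dana: directly above it, Quinn, Rhea, Gus; then Xin, Fred, Ines, Hugo, Jomo, Nico, Vik, Udo, Bea, Soren; then Ivan, Sam.
That covers every other element, and nothing is given below Dana, so Dana is the lowest height.

Dana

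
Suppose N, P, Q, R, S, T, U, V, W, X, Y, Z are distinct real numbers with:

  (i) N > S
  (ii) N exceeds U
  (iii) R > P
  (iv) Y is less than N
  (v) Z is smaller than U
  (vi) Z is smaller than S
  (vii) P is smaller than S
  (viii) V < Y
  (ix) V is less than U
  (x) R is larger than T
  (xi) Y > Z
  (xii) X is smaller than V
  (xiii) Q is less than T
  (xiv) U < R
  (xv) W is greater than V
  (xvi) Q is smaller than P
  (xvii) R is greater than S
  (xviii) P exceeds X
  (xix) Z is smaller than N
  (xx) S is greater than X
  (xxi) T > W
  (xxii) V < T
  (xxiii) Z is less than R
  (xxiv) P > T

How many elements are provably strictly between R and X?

Chaining upward from X reaches: V, W, T, U, P, Y, S, N.
Chaining downward from R reaches: Z, Q, V, W, T, U, P, S.
Strictly between X and R are those in both lists: V, W, T, U, P, S — 6 elements.

6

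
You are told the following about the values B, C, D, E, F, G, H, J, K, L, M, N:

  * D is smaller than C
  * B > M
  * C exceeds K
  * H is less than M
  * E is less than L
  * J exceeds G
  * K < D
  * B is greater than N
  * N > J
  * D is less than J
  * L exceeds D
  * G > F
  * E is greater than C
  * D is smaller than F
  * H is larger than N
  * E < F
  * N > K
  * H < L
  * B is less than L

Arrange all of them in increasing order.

K < D < C < E < F < G < J < N < H < M < B < L

Each adjacent pair is fixed by a given relation: K < D; D < C; C < E; E < F; F < G; G < J; J < N; N < H; H < M; M < B; B < L. Chaining them end to end gives the full order.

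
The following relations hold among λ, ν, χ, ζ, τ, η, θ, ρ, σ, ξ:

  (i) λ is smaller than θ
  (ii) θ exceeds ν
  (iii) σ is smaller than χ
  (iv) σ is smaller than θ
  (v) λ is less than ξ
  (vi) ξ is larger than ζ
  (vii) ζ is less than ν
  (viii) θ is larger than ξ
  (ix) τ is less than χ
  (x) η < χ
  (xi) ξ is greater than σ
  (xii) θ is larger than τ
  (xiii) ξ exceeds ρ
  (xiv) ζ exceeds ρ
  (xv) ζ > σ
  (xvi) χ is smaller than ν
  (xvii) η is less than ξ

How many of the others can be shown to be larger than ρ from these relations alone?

Directly above ρ: ζ, ξ.
One step further: ν, θ (4 so far).
Nothing else is reachable above ρ; 4 in all.

4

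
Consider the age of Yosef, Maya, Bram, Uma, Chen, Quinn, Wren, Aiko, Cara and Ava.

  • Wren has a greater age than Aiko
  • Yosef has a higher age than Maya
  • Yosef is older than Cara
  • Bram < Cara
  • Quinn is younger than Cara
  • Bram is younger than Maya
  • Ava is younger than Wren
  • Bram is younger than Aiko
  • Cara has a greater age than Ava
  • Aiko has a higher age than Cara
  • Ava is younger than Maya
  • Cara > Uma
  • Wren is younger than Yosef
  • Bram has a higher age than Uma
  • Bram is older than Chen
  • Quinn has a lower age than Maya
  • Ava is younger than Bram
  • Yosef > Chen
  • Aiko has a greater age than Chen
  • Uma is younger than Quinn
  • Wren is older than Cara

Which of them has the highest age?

Yosef

Chaining downward from Yosef: directly below it, Chen, Cara, Wren, Maya; then Uma, Ava, Bram, Quinn, Aiko.
That covers every other element, and nothing is given above Yosef, so Yosef is the highest age.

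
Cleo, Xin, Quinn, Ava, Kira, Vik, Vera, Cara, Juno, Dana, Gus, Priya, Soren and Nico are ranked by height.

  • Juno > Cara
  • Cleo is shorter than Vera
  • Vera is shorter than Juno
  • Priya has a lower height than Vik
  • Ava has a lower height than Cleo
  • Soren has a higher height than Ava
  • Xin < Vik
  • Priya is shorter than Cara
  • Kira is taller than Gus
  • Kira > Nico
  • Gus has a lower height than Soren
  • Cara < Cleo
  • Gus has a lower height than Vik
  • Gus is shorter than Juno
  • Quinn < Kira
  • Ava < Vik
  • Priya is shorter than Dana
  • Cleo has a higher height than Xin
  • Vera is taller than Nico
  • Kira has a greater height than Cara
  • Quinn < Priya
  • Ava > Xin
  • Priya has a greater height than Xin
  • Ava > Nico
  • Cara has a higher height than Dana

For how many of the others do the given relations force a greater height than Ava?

From Ava the given relations immediately reach Soren, Cleo, Vik.
From those, Vera — 4 in total.
From those, Juno — 5 in total.
Nothing else is reachable above Ava; 5 in all.

5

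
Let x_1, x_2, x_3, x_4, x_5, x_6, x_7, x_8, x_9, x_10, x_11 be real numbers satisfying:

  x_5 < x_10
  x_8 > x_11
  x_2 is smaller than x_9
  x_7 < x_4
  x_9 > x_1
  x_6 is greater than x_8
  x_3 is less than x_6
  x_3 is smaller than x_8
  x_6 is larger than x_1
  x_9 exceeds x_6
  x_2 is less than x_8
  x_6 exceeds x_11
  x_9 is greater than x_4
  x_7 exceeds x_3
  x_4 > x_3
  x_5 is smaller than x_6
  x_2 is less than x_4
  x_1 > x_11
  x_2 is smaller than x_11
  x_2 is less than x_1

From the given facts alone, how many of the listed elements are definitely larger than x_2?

6

Directly above x_2: x_11, x_1, x_8, x_4, x_9.
One step further: x_6 (6 so far).
Nothing else is reachable above x_2; 6 in all.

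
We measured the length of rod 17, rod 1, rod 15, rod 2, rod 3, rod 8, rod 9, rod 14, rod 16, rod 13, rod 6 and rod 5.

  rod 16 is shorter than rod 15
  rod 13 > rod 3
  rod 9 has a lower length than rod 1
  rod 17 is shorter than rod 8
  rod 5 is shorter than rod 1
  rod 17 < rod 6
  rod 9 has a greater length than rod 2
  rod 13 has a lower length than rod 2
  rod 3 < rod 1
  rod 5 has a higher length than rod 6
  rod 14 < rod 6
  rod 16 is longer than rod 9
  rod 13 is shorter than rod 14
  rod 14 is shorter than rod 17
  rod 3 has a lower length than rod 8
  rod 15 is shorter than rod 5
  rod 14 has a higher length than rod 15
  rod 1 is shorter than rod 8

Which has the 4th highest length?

Chaining the given pairs: rod 3 < rod 13 < rod 2 < rod 9 < rod 16 < rod 15 < rod 14 < rod 17 < rod 6 < rod 5 < rod 1 < rod 8.
The 4th largest is rod 6.

rod 6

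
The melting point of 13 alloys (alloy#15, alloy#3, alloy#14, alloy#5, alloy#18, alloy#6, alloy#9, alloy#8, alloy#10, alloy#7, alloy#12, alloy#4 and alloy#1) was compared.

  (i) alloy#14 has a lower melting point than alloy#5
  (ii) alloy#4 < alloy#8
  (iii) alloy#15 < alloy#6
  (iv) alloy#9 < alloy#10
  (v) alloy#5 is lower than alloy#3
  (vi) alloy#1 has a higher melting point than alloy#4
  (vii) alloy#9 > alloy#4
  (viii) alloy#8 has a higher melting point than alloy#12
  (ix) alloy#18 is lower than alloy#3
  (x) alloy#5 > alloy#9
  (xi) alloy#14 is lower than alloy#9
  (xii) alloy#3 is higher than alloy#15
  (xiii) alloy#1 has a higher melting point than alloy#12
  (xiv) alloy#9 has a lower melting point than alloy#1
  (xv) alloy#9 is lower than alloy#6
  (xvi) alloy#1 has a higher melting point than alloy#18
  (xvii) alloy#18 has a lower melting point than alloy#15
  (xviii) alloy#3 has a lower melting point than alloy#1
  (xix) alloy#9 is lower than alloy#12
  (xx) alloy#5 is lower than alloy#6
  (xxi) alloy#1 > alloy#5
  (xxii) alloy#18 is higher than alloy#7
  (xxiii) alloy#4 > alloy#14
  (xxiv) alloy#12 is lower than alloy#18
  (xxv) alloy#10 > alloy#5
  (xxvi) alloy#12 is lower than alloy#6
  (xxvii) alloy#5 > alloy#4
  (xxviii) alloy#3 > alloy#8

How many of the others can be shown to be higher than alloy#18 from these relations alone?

4

The elements the relations force above alloy#18 are alloy#15, alloy#3, alloy#1, alloy#6 — no chain reaches any other.
That is 4.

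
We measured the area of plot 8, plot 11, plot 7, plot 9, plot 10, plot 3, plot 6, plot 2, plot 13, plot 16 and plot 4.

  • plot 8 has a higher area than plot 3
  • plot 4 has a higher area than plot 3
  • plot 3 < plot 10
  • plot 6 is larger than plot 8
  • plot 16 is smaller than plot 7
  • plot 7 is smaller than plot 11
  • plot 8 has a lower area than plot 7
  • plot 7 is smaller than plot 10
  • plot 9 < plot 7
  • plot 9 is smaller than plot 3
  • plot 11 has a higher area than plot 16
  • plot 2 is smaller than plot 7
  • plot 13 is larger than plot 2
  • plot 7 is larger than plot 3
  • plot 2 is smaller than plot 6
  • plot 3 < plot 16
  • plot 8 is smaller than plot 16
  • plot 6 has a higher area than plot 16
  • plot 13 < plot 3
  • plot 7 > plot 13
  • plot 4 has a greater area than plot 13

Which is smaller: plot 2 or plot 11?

plot 2

The relevant relations are plot 2 < plot 13; plot 13 < plot 3; plot 3 < plot 16; plot 16 < plot 7; plot 7 < plot 11.
Chaining these gives plot 2 < plot 13 < plot 3 < plot 16 < plot 7 < plot 11.
So plot 2 < plot 11; plot 2 is the smaller of the two.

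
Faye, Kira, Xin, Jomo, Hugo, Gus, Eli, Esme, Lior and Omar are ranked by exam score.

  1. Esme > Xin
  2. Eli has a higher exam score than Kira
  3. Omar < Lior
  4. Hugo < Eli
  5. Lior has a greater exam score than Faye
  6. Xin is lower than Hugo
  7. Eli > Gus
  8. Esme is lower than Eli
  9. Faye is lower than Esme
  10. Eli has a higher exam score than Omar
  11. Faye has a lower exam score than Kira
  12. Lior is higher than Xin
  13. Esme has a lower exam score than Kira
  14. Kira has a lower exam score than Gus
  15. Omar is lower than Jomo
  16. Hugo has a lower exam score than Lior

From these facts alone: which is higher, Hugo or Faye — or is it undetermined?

undetermined

Following every chain through Faye: above Faye we get Esme, Kira, Gus, Eli, Lior.
Hugo is not reached, and no chain runs the other way from Hugo to Faye.
So the given relations leave the order of Faye and Hugo undetermined.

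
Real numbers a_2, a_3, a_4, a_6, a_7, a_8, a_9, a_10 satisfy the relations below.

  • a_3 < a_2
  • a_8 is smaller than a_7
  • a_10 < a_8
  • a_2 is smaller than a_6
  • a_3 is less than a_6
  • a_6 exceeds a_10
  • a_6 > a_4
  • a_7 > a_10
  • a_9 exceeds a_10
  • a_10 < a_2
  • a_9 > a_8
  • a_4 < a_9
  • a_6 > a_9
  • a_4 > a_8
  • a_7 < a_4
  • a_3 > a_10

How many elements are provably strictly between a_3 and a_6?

1

The relations place a_3 below a_6. An element lies strictly between them when it is forced above a_3 and also forced below a_6.
Above a_3: {a_2}. Below a_6: {a_10, a_8, a_2, a_7, a_4, a_9}.
Intersection: {a_2} — 1.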